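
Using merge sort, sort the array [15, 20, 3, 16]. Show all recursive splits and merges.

Merge sort trace:

Split: [15, 20, 3, 16] -> [15, 20] and [3, 16]
  Split: [15, 20] -> [15] and [20]
  Merge: [15] + [20] -> [15, 20]
  Split: [3, 16] -> [3] and [16]
  Merge: [3] + [16] -> [3, 16]
Merge: [15, 20] + [3, 16] -> [3, 15, 16, 20]

Final sorted array: [3, 15, 16, 20]

The merge sort proceeds by recursively splitting the array and merging sorted halves.
After all merges, the sorted array is [3, 15, 16, 20].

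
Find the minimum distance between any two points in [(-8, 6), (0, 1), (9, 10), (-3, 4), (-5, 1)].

Computing all pairwise distances among 5 points:

d((-8, 6), (0, 1)) = 9.434
d((-8, 6), (9, 10)) = 17.4642
d((-8, 6), (-3, 4)) = 5.3852
d((-8, 6), (-5, 1)) = 5.831
d((0, 1), (9, 10)) = 12.7279
d((0, 1), (-3, 4)) = 4.2426
d((0, 1), (-5, 1)) = 5.0
d((9, 10), (-3, 4)) = 13.4164
d((9, 10), (-5, 1)) = 16.6433
d((-3, 4), (-5, 1)) = 3.6056 <-- minimum

Closest pair: (-3, 4) and (-5, 1) with distance 3.6056

The closest pair is (-3, 4) and (-5, 1) with Euclidean distance 3.6056. For 5 points, brute-force pairwise comparison is shown above. For large n, the divide-and-conquer algorithm (sort by x, recurse on halves, check the dividing strip) achieves O(n log n).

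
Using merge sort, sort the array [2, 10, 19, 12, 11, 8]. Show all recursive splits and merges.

Merge sort trace:

Split: [2, 10, 19, 12, 11, 8] -> [2, 10, 19] and [12, 11, 8]
  Split: [2, 10, 19] -> [2] and [10, 19]
    Split: [10, 19] -> [10] and [19]
    Merge: [10] + [19] -> [10, 19]
  Merge: [2] + [10, 19] -> [2, 10, 19]
  Split: [12, 11, 8] -> [12] and [11, 8]
    Split: [11, 8] -> [11] and [8]
    Merge: [11] + [8] -> [8, 11]
  Merge: [12] + [8, 11] -> [8, 11, 12]
Merge: [2, 10, 19] + [8, 11, 12] -> [2, 8, 10, 11, 12, 19]

Final sorted array: [2, 8, 10, 11, 12, 19]

The merge sort proceeds by recursively splitting the array and merging sorted halves.
After all merges, the sorted array is [2, 8, 10, 11, 12, 19].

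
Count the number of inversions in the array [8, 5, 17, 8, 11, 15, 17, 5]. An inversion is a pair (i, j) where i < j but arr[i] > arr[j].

Finding inversions in [8, 5, 17, 8, 11, 15, 17, 5]:

(0, 1): arr[0]=8 > arr[1]=5
(0, 7): arr[0]=8 > arr[7]=5
(2, 3): arr[2]=17 > arr[3]=8
(2, 4): arr[2]=17 > arr[4]=11
(2, 5): arr[2]=17 > arr[5]=15
(2, 7): arr[2]=17 > arr[7]=5
(3, 7): arr[3]=8 > arr[7]=5
(4, 7): arr[4]=11 > arr[7]=5
(5, 7): arr[5]=15 > arr[7]=5
(6, 7): arr[6]=17 > arr[7]=5

Total inversions: 10

The array has 10 inversion(s): (0,1), (0,7), (2,3), (2,4), (2,5), (2,7), (3,7), (4,7), (5,7), (6,7). Each pair (i,j) satisfies i < j and arr[i] > arr[j].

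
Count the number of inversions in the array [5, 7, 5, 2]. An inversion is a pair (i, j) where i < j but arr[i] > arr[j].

Finding inversions in [5, 7, 5, 2]:

(0, 3): arr[0]=5 > arr[3]=2
(1, 2): arr[1]=7 > arr[2]=5
(1, 3): arr[1]=7 > arr[3]=2
(2, 3): arr[2]=5 > arr[3]=2

Total inversions: 4

The array has 4 inversion(s): (0,3), (1,2), (1,3), (2,3). Each pair (i,j) satisfies i < j and arr[i] > arr[j].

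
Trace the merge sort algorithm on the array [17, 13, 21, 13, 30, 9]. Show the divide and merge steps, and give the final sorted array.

Merge sort trace:

Split: [17, 13, 21, 13, 30, 9] -> [17, 13, 21] and [13, 30, 9]
  Split: [17, 13, 21] -> [17] and [13, 21]
    Split: [13, 21] -> [13] and [21]
    Merge: [13] + [21] -> [13, 21]
  Merge: [17] + [13, 21] -> [13, 17, 21]
  Split: [13, 30, 9] -> [13] and [30, 9]
    Split: [30, 9] -> [30] and [9]
    Merge: [30] + [9] -> [9, 30]
  Merge: [13] + [9, 30] -> [9, 13, 30]
Merge: [13, 17, 21] + [9, 13, 30] -> [9, 13, 13, 17, 21, 30]

Final sorted array: [9, 13, 13, 17, 21, 30]

The merge sort proceeds by recursively splitting the array and merging sorted halves.
After all merges, the sorted array is [9, 13, 13, 17, 21, 30].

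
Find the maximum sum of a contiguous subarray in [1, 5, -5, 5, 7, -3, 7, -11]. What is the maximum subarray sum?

Using Kadane's algorithm on [1, 5, -5, 5, 7, -3, 7, -11]:

Scanning through the array:
Position 1 (value 5): max_ending_here = 6, max_so_far = 6
Position 2 (value -5): max_ending_here = 1, max_so_far = 6
Position 3 (value 5): max_ending_here = 6, max_so_far = 6
Position 4 (value 7): max_ending_here = 13, max_so_far = 13
Position 5 (value -3): max_ending_here = 10, max_so_far = 13
Position 6 (value 7): max_ending_here = 17, max_so_far = 17
Position 7 (value -11): max_ending_here = 6, max_so_far = 17

Maximum subarray: [1, 5, -5, 5, 7, -3, 7]
Maximum sum: 17

The maximum subarray is [1, 5, -5, 5, 7, -3, 7] with sum 17. This subarray runs from index 0 to index 6.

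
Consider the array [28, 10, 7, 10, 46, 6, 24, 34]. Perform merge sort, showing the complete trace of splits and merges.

Merge sort trace:

Split: [28, 10, 7, 10, 46, 6, 24, 34] -> [28, 10, 7, 10] and [46, 6, 24, 34]
  Split: [28, 10, 7, 10] -> [28, 10] and [7, 10]
    Split: [28, 10] -> [28] and [10]
    Merge: [28] + [10] -> [10, 28]
    Split: [7, 10] -> [7] and [10]
    Merge: [7] + [10] -> [7, 10]
  Merge: [10, 28] + [7, 10] -> [7, 10, 10, 28]
  Split: [46, 6, 24, 34] -> [46, 6] and [24, 34]
    Split: [46, 6] -> [46] and [6]
    Merge: [46] + [6] -> [6, 46]
    Split: [24, 34] -> [24] and [34]
    Merge: [24] + [34] -> [24, 34]
  Merge: [6, 46] + [24, 34] -> [6, 24, 34, 46]
Merge: [7, 10, 10, 28] + [6, 24, 34, 46] -> [6, 7, 10, 10, 24, 28, 34, 46]

Final sorted array: [6, 7, 10, 10, 24, 28, 34, 46]

The merge sort proceeds by recursively splitting the array and merging sorted halves.
After all merges, the sorted array is [6, 7, 10, 10, 24, 28, 34, 46].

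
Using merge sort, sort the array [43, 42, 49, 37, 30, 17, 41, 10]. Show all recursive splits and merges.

Merge sort trace:

Split: [43, 42, 49, 37, 30, 17, 41, 10] -> [43, 42, 49, 37] and [30, 17, 41, 10]
  Split: [43, 42, 49, 37] -> [43, 42] and [49, 37]
    Split: [43, 42] -> [43] and [42]
    Merge: [43] + [42] -> [42, 43]
    Split: [49, 37] -> [49] and [37]
    Merge: [49] + [37] -> [37, 49]
  Merge: [42, 43] + [37, 49] -> [37, 42, 43, 49]
  Split: [30, 17, 41, 10] -> [30, 17] and [41, 10]
    Split: [30, 17] -> [30] and [17]
    Merge: [30] + [17] -> [17, 30]
    Split: [41, 10] -> [41] and [10]
    Merge: [41] + [10] -> [10, 41]
  Merge: [17, 30] + [10, 41] -> [10, 17, 30, 41]
Merge: [37, 42, 43, 49] + [10, 17, 30, 41] -> [10, 17, 30, 37, 41, 42, 43, 49]

Final sorted array: [10, 17, 30, 37, 41, 42, 43, 49]

The merge sort proceeds by recursively splitting the array and merging sorted halves.
After all merges, the sorted array is [10, 17, 30, 37, 41, 42, 43, 49].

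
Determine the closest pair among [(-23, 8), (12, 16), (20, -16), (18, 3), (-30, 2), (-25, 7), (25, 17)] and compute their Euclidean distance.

Computing all pairwise distances among 7 points:

d((-23, 8), (12, 16)) = 35.9026
d((-23, 8), (20, -16)) = 49.2443
d((-23, 8), (18, 3)) = 41.3038
d((-23, 8), (-30, 2)) = 9.2195
d((-23, 8), (-25, 7)) = 2.2361 <-- minimum
d((-23, 8), (25, 17)) = 48.8365
d((12, 16), (20, -16)) = 32.9848
d((12, 16), (18, 3)) = 14.3178
d((12, 16), (-30, 2)) = 44.2719
d((12, 16), (-25, 7)) = 38.0789
d((12, 16), (25, 17)) = 13.0384
d((20, -16), (18, 3)) = 19.105
d((20, -16), (-30, 2)) = 53.1413
d((20, -16), (-25, 7)) = 50.5371
d((20, -16), (25, 17)) = 33.3766
d((18, 3), (-30, 2)) = 48.0104
d((18, 3), (-25, 7)) = 43.1856
d((18, 3), (25, 17)) = 15.6525
d((-30, 2), (-25, 7)) = 7.0711
d((-30, 2), (25, 17)) = 57.0088
d((-25, 7), (25, 17)) = 50.9902

Closest pair: (-23, 8) and (-25, 7) with distance 2.2361

The closest pair is (-23, 8) and (-25, 7) with Euclidean distance 2.2361. For 7 points, brute-force pairwise comparison is shown above. For large n, the divide-and-conquer algorithm (sort by x, recurse on halves, check the dividing strip) achieves O(n log n).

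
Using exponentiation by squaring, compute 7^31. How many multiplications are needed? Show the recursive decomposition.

Computing 7^31 by squaring (build up from 7^1; each line after the first costs one multiplication):

7^1 = 7
7^2 = (7^1)^2 = 7^2 = 49
7^3 = 7 * 7^2 = 7 * 49 = 343
7^6 = (7^3)^2 = 343^2 = 117649
7^7 = 7 * 7^6 = 7 * 117649 = 823543
7^14 = (7^7)^2 = 823543^2 = 678223072849
7^15 = 7 * 7^14 = 7 * 678223072849 = 4747561509943
7^30 = (7^15)^2 = 4747561509943^2 = 22539340290692258087863249
7^31 = 7 * 7^30 = 7 * 22539340290692258087863249 = 157775382034845806615042743

Result: 157775382034845806615042743
Multiplications needed: 8 (8 lines after 7^1)

7^31 = 157775382034845806615042743. Using exponentiation by squaring, this requires 8 multiplications. The key idea: if the exponent is even, square the half-power; if odd, multiply by the base once.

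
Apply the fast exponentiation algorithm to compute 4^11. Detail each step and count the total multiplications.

Computing 4^11 by squaring (build up from 4^1; each line after the first costs one multiplication):

4^1 = 4
4^2 = (4^1)^2 = 4^2 = 16
4^4 = (4^2)^2 = 16^2 = 256
4^5 = 4 * 4^4 = 4 * 256 = 1024
4^10 = (4^5)^2 = 1024^2 = 1048576
4^11 = 4 * 4^10 = 4 * 1048576 = 4194304

Result: 4194304
Multiplications needed: 5 (5 lines after 4^1)

4^11 = 4194304. Using exponentiation by squaring, this requires 5 multiplications. The key idea: if the exponent is even, square the half-power; if odd, multiply by the base once.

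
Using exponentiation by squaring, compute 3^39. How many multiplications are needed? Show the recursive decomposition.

Computing 3^39 by squaring (build up from 3^1; each line after the first costs one multiplication):

3^1 = 3
3^2 = (3^1)^2 = 3^2 = 9
3^4 = (3^2)^2 = 9^2 = 81
3^8 = (3^4)^2 = 81^2 = 6561
3^9 = 3 * 3^8 = 3 * 6561 = 19683
3^18 = (3^9)^2 = 19683^2 = 387420489
3^19 = 3 * 3^18 = 3 * 387420489 = 1162261467
3^38 = (3^19)^2 = 1162261467^2 = 1350851717672992089
3^39 = 3 * 3^38 = 3 * 1350851717672992089 = 4052555153018976267

Result: 4052555153018976267
Multiplications needed: 8 (8 lines after 3^1)

3^39 = 4052555153018976267. Using exponentiation by squaring, this requires 8 multiplications. The key idea: if the exponent is even, square the half-power; if odd, multiply by the base once.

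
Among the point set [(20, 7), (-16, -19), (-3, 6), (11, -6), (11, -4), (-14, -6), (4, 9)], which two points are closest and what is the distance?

Computing all pairwise distances among 7 points:

d((20, 7), (-16, -19)) = 44.4072
d((20, 7), (-3, 6)) = 23.0217
d((20, 7), (11, -6)) = 15.8114
d((20, 7), (11, -4)) = 14.2127
d((20, 7), (-14, -6)) = 36.4005
d((20, 7), (4, 9)) = 16.1245
d((-16, -19), (-3, 6)) = 28.178
d((-16, -19), (11, -6)) = 29.9666
d((-16, -19), (11, -4)) = 30.8869
d((-16, -19), (-14, -6)) = 13.1529
d((-16, -19), (4, 9)) = 34.4093
d((-3, 6), (11, -6)) = 18.4391
d((-3, 6), (11, -4)) = 17.2047
d((-3, 6), (-14, -6)) = 16.2788
d((-3, 6), (4, 9)) = 7.6158
d((11, -6), (11, -4)) = 2.0 <-- minimum
d((11, -6), (-14, -6)) = 25.0
d((11, -6), (4, 9)) = 16.5529
d((11, -4), (-14, -6)) = 25.0799
d((11, -4), (4, 9)) = 14.7648
d((-14, -6), (4, 9)) = 23.4307

Closest pair: (11, -6) and (11, -4) with distance 2.0

The closest pair is (11, -6) and (11, -4) with Euclidean distance 2.0. For 7 points, brute-force pairwise comparison is shown above. For large n, the divide-and-conquer algorithm (sort by x, recurse on halves, check the dividing strip) achieves O(n log n).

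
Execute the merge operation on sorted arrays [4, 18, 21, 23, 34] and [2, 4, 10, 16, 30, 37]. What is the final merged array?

Merging process:

Compare 4 vs 2: take 2 from right. Merged: [2]
Compare 4 vs 4: take 4 from left. Merged: [2, 4]
Compare 18 vs 4: take 4 from right. Merged: [2, 4, 4]
Compare 18 vs 10: take 10 from right. Merged: [2, 4, 4, 10]
Compare 18 vs 16: take 16 from right. Merged: [2, 4, 4, 10, 16]
Compare 18 vs 30: take 18 from left. Merged: [2, 4, 4, 10, 16, 18]
Compare 21 vs 30: take 21 from left. Merged: [2, 4, 4, 10, 16, 18, 21]
Compare 23 vs 30: take 23 from left. Merged: [2, 4, 4, 10, 16, 18, 21, 23]
Compare 34 vs 30: take 30 from right. Merged: [2, 4, 4, 10, 16, 18, 21, 23, 30]
Compare 34 vs 37: take 34 from left. Merged: [2, 4, 4, 10, 16, 18, 21, 23, 30, 34]
Append remaining from right: [37]. Merged: [2, 4, 4, 10, 16, 18, 21, 23, 30, 34, 37]

Final merged array: [2, 4, 4, 10, 16, 18, 21, 23, 30, 34, 37]
Total comparisons: 10

The merged array is [2, 4, 4, 10, 16, 18, 21, 23, 30, 34, 37], requiring 10 comparisons. The merge step runs in O(n) time where n is the total number of elements.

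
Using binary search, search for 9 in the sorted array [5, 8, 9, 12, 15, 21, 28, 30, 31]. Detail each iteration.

Binary search for 9 in [5, 8, 9, 12, 15, 21, 28, 30, 31]:

lo=0, hi=8, mid=4, arr[mid]=15 -> 15 > 9, search left half
lo=0, hi=3, mid=1, arr[mid]=8 -> 8 < 9, search right half
lo=2, hi=3, mid=2, arr[mid]=9 -> Found target at index 2!

Binary search finds 9 at index 2 after 3 comparisons. The search repeatedly halves the search space by comparing with the middle element.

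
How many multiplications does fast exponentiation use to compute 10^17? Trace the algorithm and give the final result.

Computing 10^17 by squaring (build up from 10^1; each line after the first costs one multiplication):

10^1 = 10
10^2 = (10^1)^2 = 10^2 = 100
10^4 = (10^2)^2 = 100^2 = 10000
10^8 = (10^4)^2 = 10000^2 = 100000000
10^16 = (10^8)^2 = 100000000^2 = 10000000000000000
10^17 = 10 * 10^16 = 10 * 10000000000000000 = 100000000000000000

Result: 100000000000000000
Multiplications needed: 5 (5 lines after 10^1)

10^17 = 100000000000000000. Using exponentiation by squaring, this requires 5 multiplications. The key idea: if the exponent is even, square the half-power; if odd, multiply by the base once.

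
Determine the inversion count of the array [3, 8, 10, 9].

Finding inversions in [3, 8, 10, 9]:

(2, 3): arr[2]=10 > arr[3]=9

Total inversions: 1

The array has 1 inversion(s): (2,3). Each pair (i,j) satisfies i < j and arr[i] > arr[j].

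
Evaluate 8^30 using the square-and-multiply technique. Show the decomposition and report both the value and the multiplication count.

Computing 8^30 by squaring (build up from 8^1; each line after the first costs one multiplication):

8^1 = 8
8^2 = (8^1)^2 = 8^2 = 64
8^3 = 8 * 8^2 = 8 * 64 = 512
8^6 = (8^3)^2 = 512^2 = 262144
8^7 = 8 * 8^6 = 8 * 262144 = 2097152
8^14 = (8^7)^2 = 2097152^2 = 4398046511104
8^15 = 8 * 8^14 = 8 * 4398046511104 = 35184372088832
8^30 = (8^15)^2 = 35184372088832^2 = 1237940039285380274899124224

Result: 1237940039285380274899124224
Multiplications needed: 7 (7 lines after 8^1)

8^30 = 1237940039285380274899124224. Using exponentiation by squaring, this requires 7 multiplications. The key idea: if the exponent is even, square the half-power; if odd, multiply by the base once.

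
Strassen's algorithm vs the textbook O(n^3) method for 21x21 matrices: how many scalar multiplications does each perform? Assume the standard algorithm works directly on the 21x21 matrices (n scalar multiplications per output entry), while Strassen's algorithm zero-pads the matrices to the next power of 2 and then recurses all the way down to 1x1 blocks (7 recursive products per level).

Matrix multiplication for 21x21 matrices:

Strassen's algorithm requires power-of-2 dimensions. Pad 21x21 to 32x32 (next power of 2).

Standard algorithm: 21^3 = 9261 multiplications
Strassen's algorithm: 7^(log2(32)) = 7^5 = 16807 multiplications
Difference: 9261 - 16807 = -7546 (Strassen uses MORE here due to padding overhead — for small or just-over-power-of-2 n, padding can outweigh the per-level savings)

Standard: 9261 multiplications (21^3). Strassen: 16807 multiplications (7^5, after padding to 32x32). Strassen reduces 8 recursive multiplications to 7 at each level.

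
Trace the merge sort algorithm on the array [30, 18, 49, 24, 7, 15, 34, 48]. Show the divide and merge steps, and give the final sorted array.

Merge sort trace:

Split: [30, 18, 49, 24, 7, 15, 34, 48] -> [30, 18, 49, 24] and [7, 15, 34, 48]
  Split: [30, 18, 49, 24] -> [30, 18] and [49, 24]
    Split: [30, 18] -> [30] and [18]
    Merge: [30] + [18] -> [18, 30]
    Split: [49, 24] -> [49] and [24]
    Merge: [49] + [24] -> [24, 49]
  Merge: [18, 30] + [24, 49] -> [18, 24, 30, 49]
  Split: [7, 15, 34, 48] -> [7, 15] and [34, 48]
    Split: [7, 15] -> [7] and [15]
    Merge: [7] + [15] -> [7, 15]
    Split: [34, 48] -> [34] and [48]
    Merge: [34] + [48] -> [34, 48]
  Merge: [7, 15] + [34, 48] -> [7, 15, 34, 48]
Merge: [18, 24, 30, 49] + [7, 15, 34, 48] -> [7, 15, 18, 24, 30, 34, 48, 49]

Final sorted array: [7, 15, 18, 24, 30, 34, 48, 49]

The merge sort proceeds by recursively splitting the array and merging sorted halves.
After all merges, the sorted array is [7, 15, 18, 24, 30, 34, 48, 49].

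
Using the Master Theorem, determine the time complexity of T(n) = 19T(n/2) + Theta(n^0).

Master Theorem for T(n) = 19T(n/2) + O(n^0):

a = 19, b = 2, c = 0
log_b(a) = log_2(19) = 4.2479

Case 1: c = 0 < log_2(19) = 4.2479
T(n) = O(n^(log_2 19))

For T(n) = 19T(n/2) + O(n^0): log_2(19) = 4.2479. This is Case 1 of the Master Theorem (c < log_b(a), work dominated by leaves), giving O(n^(log_2 19)).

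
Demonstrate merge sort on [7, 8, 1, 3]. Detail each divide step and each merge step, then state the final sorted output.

Merge sort trace:

Split: [7, 8, 1, 3] -> [7, 8] and [1, 3]
  Split: [7, 8] -> [7] and [8]
  Merge: [7] + [8] -> [7, 8]
  Split: [1, 3] -> [1] and [3]
  Merge: [1] + [3] -> [1, 3]
Merge: [7, 8] + [1, 3] -> [1, 3, 7, 8]

Final sorted array: [1, 3, 7, 8]

The merge sort proceeds by recursively splitting the array and merging sorted halves.
After all merges, the sorted array is [1, 3, 7, 8].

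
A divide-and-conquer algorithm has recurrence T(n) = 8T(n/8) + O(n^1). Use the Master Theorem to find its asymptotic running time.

Master Theorem for T(n) = 8T(n/8) + O(n^1):

a = 8, b = 8, c = 1
log_b(a) = log_8(8) = 1.0000

Case 2: c = 1 = log_8(8) = 1.0000
T(n) = O(n^1 log n) = O(n log n)

For T(n) = 8T(n/8) + O(n^1): log_8(8) = 1.0000. This is Case 2 of the Master Theorem (c = log_b(a), equal work at all levels), giving O(n log n).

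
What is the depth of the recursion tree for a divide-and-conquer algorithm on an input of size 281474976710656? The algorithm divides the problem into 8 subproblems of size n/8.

For divide and conquer with division factor 8:

Problem sizes at each level:
Level 0: 281474976710656
Level 1: 35184372088832
Level 2: 4398046511104
Level 3: 549755813888
Level 4: 68719476736
Level 5: 8589934592
Level 6: 1073741824
Level 7: 134217728
Level 8: 16777216
Level 9: 2097152
Level 10: 262144
Level 11: 32768
Level 12: 4096
Level 13: 512
Level 14: 64
Level 15: 8
Level 16: 1

The root is level 0 and the size-1 base case is level 16 (the tree spans levels 0 through 16, i.e. 17 levels counting the root), so the depth is the number of divisions: log_8(281474976710656) = 16

The recursion tree depth is log_8(281474976710656) = 16. At each level, the problem size is divided by 8, so it takes 16 divisions to reduce to a base case of size 1. The algorithm makes 8 recursive calls at each level.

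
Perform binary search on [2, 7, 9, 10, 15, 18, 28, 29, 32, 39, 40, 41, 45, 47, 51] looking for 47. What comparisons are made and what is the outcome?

Binary search for 47 in [2, 7, 9, 10, 15, 18, 28, 29, 32, 39, 40, 41, 45, 47, 51]:

lo=0, hi=14, mid=7, arr[mid]=29 -> 29 < 47, search right half
lo=8, hi=14, mid=11, arr[mid]=41 -> 41 < 47, search right half
lo=12, hi=14, mid=13, arr[mid]=47 -> Found target at index 13!

Binary search finds 47 at index 13 after 3 comparisons. The search repeatedly halves the search space by comparing with the middle element.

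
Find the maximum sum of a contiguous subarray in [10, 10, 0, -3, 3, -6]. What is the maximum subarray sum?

Using Kadane's algorithm on [10, 10, 0, -3, 3, -6]:

Scanning through the array:
Position 1 (value 10): max_ending_here = 20, max_so_far = 20
Position 2 (value 0): max_ending_here = 20, max_so_far = 20
Position 3 (value -3): max_ending_here = 17, max_so_far = 20
Position 4 (value 3): max_ending_here = 20, max_so_far = 20
Position 5 (value -6): max_ending_here = 14, max_so_far = 20

Maximum subarray: [10, 10]
Maximum sum: 20

The maximum subarray is [10, 10] with sum 20. This subarray runs from index 0 to index 1.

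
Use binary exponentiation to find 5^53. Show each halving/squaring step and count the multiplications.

Computing 5^53 by squaring (build up from 5^1; each line after the first costs one multiplication):

5^1 = 5
5^2 = (5^1)^2 = 5^2 = 25
5^3 = 5 * 5^2 = 5 * 25 = 125
5^6 = (5^3)^2 = 125^2 = 15625
5^12 = (5^6)^2 = 15625^2 = 244140625
5^13 = 5 * 5^12 = 5 * 244140625 = 1220703125
5^26 = (5^13)^2 = 1220703125^2 = 1490116119384765625
5^52 = (5^26)^2 = 1490116119384765625^2 = 2220446049250313080847263336181640625
5^53 = 5 * 5^52 = 5 * 2220446049250313080847263336181640625 = 11102230246251565404236316680908203125

Result: 11102230246251565404236316680908203125
Multiplications needed: 8 (8 lines after 5^1)

5^53 = 11102230246251565404236316680908203125. Using exponentiation by squaring, this requires 8 multiplications. The key idea: if the exponent is even, square the half-power; if odd, multiply by the base once.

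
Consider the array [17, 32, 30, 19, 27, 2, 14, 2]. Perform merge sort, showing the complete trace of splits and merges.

Merge sort trace:

Split: [17, 32, 30, 19, 27, 2, 14, 2] -> [17, 32, 30, 19] and [27, 2, 14, 2]
  Split: [17, 32, 30, 19] -> [17, 32] and [30, 19]
    Split: [17, 32] -> [17] and [32]
    Merge: [17] + [32] -> [17, 32]
    Split: [30, 19] -> [30] and [19]
    Merge: [30] + [19] -> [19, 30]
  Merge: [17, 32] + [19, 30] -> [17, 19, 30, 32]
  Split: [27, 2, 14, 2] -> [27, 2] and [14, 2]
    Split: [27, 2] -> [27] and [2]
    Merge: [27] + [2] -> [2, 27]
    Split: [14, 2] -> [14] and [2]
    Merge: [14] + [2] -> [2, 14]
  Merge: [2, 27] + [2, 14] -> [2, 2, 14, 27]
Merge: [17, 19, 30, 32] + [2, 2, 14, 27] -> [2, 2, 14, 17, 19, 27, 30, 32]

Final sorted array: [2, 2, 14, 17, 19, 27, 30, 32]

The merge sort proceeds by recursively splitting the array and merging sorted halves.
After all merges, the sorted array is [2, 2, 14, 17, 19, 27, 30, 32].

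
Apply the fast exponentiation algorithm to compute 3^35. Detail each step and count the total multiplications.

Computing 3^35 by squaring (build up from 3^1; each line after the first costs one multiplication):

3^1 = 3
3^2 = (3^1)^2 = 3^2 = 9
3^4 = (3^2)^2 = 9^2 = 81
3^8 = (3^4)^2 = 81^2 = 6561
3^16 = (3^8)^2 = 6561^2 = 43046721
3^17 = 3 * 3^16 = 3 * 43046721 = 129140163
3^34 = (3^17)^2 = 129140163^2 = 16677181699666569
3^35 = 3 * 3^34 = 3 * 16677181699666569 = 50031545098999707

Result: 50031545098999707
Multiplications needed: 7 (7 lines after 3^1)

3^35 = 50031545098999707. Using exponentiation by squaring, this requires 7 multiplications. The key idea: if the exponent is even, square the half-power; if odd, multiply by the base once.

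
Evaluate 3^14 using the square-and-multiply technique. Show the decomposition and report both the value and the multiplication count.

Computing 3^14 by squaring (build up from 3^1; each line after the first costs one multiplication):

3^1 = 3
3^2 = (3^1)^2 = 3^2 = 9
3^3 = 3 * 3^2 = 3 * 9 = 27
3^6 = (3^3)^2 = 27^2 = 729
3^7 = 3 * 3^6 = 3 * 729 = 2187
3^14 = (3^7)^2 = 2187^2 = 4782969

Result: 4782969
Multiplications needed: 5 (5 lines after 3^1)

3^14 = 4782969. Using exponentiation by squaring, this requires 5 multiplications. The key idea: if the exponent is even, square the half-power; if odd, multiply by the base once.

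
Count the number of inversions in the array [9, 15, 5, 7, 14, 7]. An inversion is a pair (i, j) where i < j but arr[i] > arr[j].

Finding inversions in [9, 15, 5, 7, 14, 7]:

(0, 2): arr[0]=9 > arr[2]=5
(0, 3): arr[0]=9 > arr[3]=7
(0, 5): arr[0]=9 > arr[5]=7
(1, 2): arr[1]=15 > arr[2]=5
(1, 3): arr[1]=15 > arr[3]=7
(1, 4): arr[1]=15 > arr[4]=14
(1, 5): arr[1]=15 > arr[5]=7
(4, 5): arr[4]=14 > arr[5]=7

Total inversions: 8

The array has 8 inversion(s): (0,2), (0,3), (0,5), (1,2), (1,3), (1,4), (1,5), (4,5). Each pair (i,j) satisfies i < j and arr[i] > arr[j].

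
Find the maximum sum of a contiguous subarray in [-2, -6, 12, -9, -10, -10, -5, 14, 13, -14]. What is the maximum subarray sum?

Using Kadane's algorithm on [-2, -6, 12, -9, -10, -10, -5, 14, 13, -14]:

Scanning through the array:
Position 1 (value -6): max_ending_here = -6, max_so_far = -2
Position 2 (value 12): max_ending_here = 12, max_so_far = 12
Position 3 (value -9): max_ending_here = 3, max_so_far = 12
Position 4 (value -10): max_ending_here = -7, max_so_far = 12
Position 5 (value -10): max_ending_here = -10, max_so_far = 12
Position 6 (value -5): max_ending_here = -5, max_so_far = 12
Position 7 (value 14): max_ending_here = 14, max_so_far = 14
Position 8 (value 13): max_ending_here = 27, max_so_far = 27
Position 9 (value -14): max_ending_here = 13, max_so_far = 27

Maximum subarray: [14, 13]
Maximum sum: 27

The maximum subarray is [14, 13] with sum 27. This subarray runs from index 7 to index 8.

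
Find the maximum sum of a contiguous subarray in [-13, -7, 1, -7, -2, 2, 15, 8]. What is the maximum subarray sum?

Using Kadane's algorithm on [-13, -7, 1, -7, -2, 2, 15, 8]:

Scanning through the array:
Position 1 (value -7): max_ending_here = -7, max_so_far = -7
Position 2 (value 1): max_ending_here = 1, max_so_far = 1
Position 3 (value -7): max_ending_here = -6, max_so_far = 1
Position 4 (value -2): max_ending_here = -2, max_so_far = 1
Position 5 (value 2): max_ending_here = 2, max_so_far = 2
Position 6 (value 15): max_ending_here = 17, max_so_far = 17
Position 7 (value 8): max_ending_here = 25, max_so_far = 25

Maximum subarray: [2, 15, 8]
Maximum sum: 25

The maximum subarray is [2, 15, 8] with sum 25. This subarray runs from index 5 to index 7.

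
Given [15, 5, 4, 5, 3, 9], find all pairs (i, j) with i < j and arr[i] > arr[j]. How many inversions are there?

Finding inversions in [15, 5, 4, 5, 3, 9]:

(0, 1): arr[0]=15 > arr[1]=5
(0, 2): arr[0]=15 > arr[2]=4
(0, 3): arr[0]=15 > arr[3]=5
(0, 4): arr[0]=15 > arr[4]=3
(0, 5): arr[0]=15 > arr[5]=9
(1, 2): arr[1]=5 > arr[2]=4
(1, 4): arr[1]=5 > arr[4]=3
(2, 4): arr[2]=4 > arr[4]=3
(3, 4): arr[3]=5 > arr[4]=3

Total inversions: 9

The array has 9 inversion(s): (0,1), (0,2), (0,3), (0,4), (0,5), (1,2), (1,4), (2,4), (3,4). Each pair (i,j) satisfies i < j and arr[i] > arr[j].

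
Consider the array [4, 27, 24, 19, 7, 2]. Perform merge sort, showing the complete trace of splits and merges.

Merge sort trace:

Split: [4, 27, 24, 19, 7, 2] -> [4, 27, 24] and [19, 7, 2]
  Split: [4, 27, 24] -> [4] and [27, 24]
    Split: [27, 24] -> [27] and [24]
    Merge: [27] + [24] -> [24, 27]
  Merge: [4] + [24, 27] -> [4, 24, 27]
  Split: [19, 7, 2] -> [19] and [7, 2]
    Split: [7, 2] -> [7] and [2]
    Merge: [7] + [2] -> [2, 7]
  Merge: [19] + [2, 7] -> [2, 7, 19]
Merge: [4, 24, 27] + [2, 7, 19] -> [2, 4, 7, 19, 24, 27]

Final sorted array: [2, 4, 7, 19, 24, 27]

The merge sort proceeds by recursively splitting the array and merging sorted halves.
After all merges, the sorted array is [2, 4, 7, 19, 24, 27].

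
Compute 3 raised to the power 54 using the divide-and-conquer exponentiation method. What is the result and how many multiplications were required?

Computing 3^54 by squaring (build up from 3^1; each line after the first costs one multiplication):

3^1 = 3
3^2 = (3^1)^2 = 3^2 = 9
3^3 = 3 * 3^2 = 3 * 9 = 27
3^6 = (3^3)^2 = 27^2 = 729
3^12 = (3^6)^2 = 729^2 = 531441
3^13 = 3 * 3^12 = 3 * 531441 = 1594323
3^26 = (3^13)^2 = 1594323^2 = 2541865828329
3^27 = 3 * 3^26 = 3 * 2541865828329 = 7625597484987
3^54 = (3^27)^2 = 7625597484987^2 = 58149737003040059690390169

Result: 58149737003040059690390169
Multiplications needed: 8 (8 lines after 3^1)

3^54 = 58149737003040059690390169. Using exponentiation by squaring, this requires 8 multiplications. The key idea: if the exponent is even, square the half-power; if odd, multiply by the base once.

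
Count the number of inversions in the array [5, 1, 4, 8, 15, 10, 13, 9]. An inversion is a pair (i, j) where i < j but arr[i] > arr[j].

Finding inversions in [5, 1, 4, 8, 15, 10, 13, 9]:

(0, 1): arr[0]=5 > arr[1]=1
(0, 2): arr[0]=5 > arr[2]=4
(4, 5): arr[4]=15 > arr[5]=10
(4, 6): arr[4]=15 > arr[6]=13
(4, 7): arr[4]=15 > arr[7]=9
(5, 7): arr[5]=10 > arr[7]=9
(6, 7): arr[6]=13 > arr[7]=9

Total inversions: 7

The array has 7 inversion(s): (0,1), (0,2), (4,5), (4,6), (4,7), (5,7), (6,7). Each pair (i,j) satisfies i < j and arr[i] > arr[j].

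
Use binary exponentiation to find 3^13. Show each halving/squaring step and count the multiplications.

Computing 3^13 by squaring (build up from 3^1; each line after the first costs one multiplication):

3^1 = 3
3^2 = (3^1)^2 = 3^2 = 9
3^3 = 3 * 3^2 = 3 * 9 = 27
3^6 = (3^3)^2 = 27^2 = 729
3^12 = (3^6)^2 = 729^2 = 531441
3^13 = 3 * 3^12 = 3 * 531441 = 1594323

Result: 1594323
Multiplications needed: 5 (5 lines after 3^1)

3^13 = 1594323. Using exponentiation by squaring, this requires 5 multiplications. The key idea: if the exponent is even, square the half-power; if odd, multiply by the base once.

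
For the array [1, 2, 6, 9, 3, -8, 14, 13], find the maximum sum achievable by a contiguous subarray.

Using Kadane's algorithm on [1, 2, 6, 9, 3, -8, 14, 13]:

Scanning through the array:
Position 1 (value 2): max_ending_here = 3, max_so_far = 3
Position 2 (value 6): max_ending_here = 9, max_so_far = 9
Position 3 (value 9): max_ending_here = 18, max_so_far = 18
Position 4 (value 3): max_ending_here = 21, max_so_far = 21
Position 5 (value -8): max_ending_here = 13, max_so_far = 21
Position 6 (value 14): max_ending_here = 27, max_so_far = 27
Position 7 (value 13): max_ending_here = 40, max_so_far = 40

Maximum subarray: [1, 2, 6, 9, 3, -8, 14, 13]
Maximum sum: 40

The maximum subarray is [1, 2, 6, 9, 3, -8, 14, 13] with sum 40. This subarray runs from index 0 to index 7.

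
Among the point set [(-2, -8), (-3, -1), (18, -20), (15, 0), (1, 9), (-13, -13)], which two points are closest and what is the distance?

Computing all pairwise distances among 6 points:

d((-2, -8), (-3, -1)) = 7.0711 <-- minimum
d((-2, -8), (18, -20)) = 23.3238
d((-2, -8), (15, 0)) = 18.7883
d((-2, -8), (1, 9)) = 17.2627
d((-2, -8), (-13, -13)) = 12.083
d((-3, -1), (18, -20)) = 28.3196
d((-3, -1), (15, 0)) = 18.0278
d((-3, -1), (1, 9)) = 10.7703
d((-3, -1), (-13, -13)) = 15.6205
d((18, -20), (15, 0)) = 20.2237
d((18, -20), (1, 9)) = 33.6155
d((18, -20), (-13, -13)) = 31.7805
d((15, 0), (1, 9)) = 16.6433
d((15, 0), (-13, -13)) = 30.8707
d((1, 9), (-13, -13)) = 26.0768

Closest pair: (-2, -8) and (-3, -1) with distance 7.0711

The closest pair is (-2, -8) and (-3, -1) with Euclidean distance 7.0711. For 6 points, brute-force pairwise comparison is shown above. For large n, the divide-and-conquer algorithm (sort by x, recurse on halves, check the dividing strip) achieves O(n log n).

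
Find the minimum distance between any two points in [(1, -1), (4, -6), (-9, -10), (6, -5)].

Computing all pairwise distances among 4 points:

d((1, -1), (4, -6)) = 5.831
d((1, -1), (-9, -10)) = 13.4536
d((1, -1), (6, -5)) = 6.4031
d((4, -6), (-9, -10)) = 13.6015
d((4, -6), (6, -5)) = 2.2361 <-- minimum
d((-9, -10), (6, -5)) = 15.8114

Closest pair: (4, -6) and (6, -5) with distance 2.2361

The closest pair is (4, -6) and (6, -5) with Euclidean distance 2.2361. For 4 points, brute-force pairwise comparison is shown above. For large n, the divide-and-conquer algorithm (sort by x, recurse on halves, check the dividing strip) achieves O(n log n).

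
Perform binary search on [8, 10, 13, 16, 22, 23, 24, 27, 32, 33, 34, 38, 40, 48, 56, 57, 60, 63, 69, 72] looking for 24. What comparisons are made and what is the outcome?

Binary search for 24 in [8, 10, 13, 16, 22, 23, 24, 27, 32, 33, 34, 38, 40, 48, 56, 57, 60, 63, 69, 72]:

lo=0, hi=19, mid=9, arr[mid]=33 -> 33 > 24, search left half
lo=0, hi=8, mid=4, arr[mid]=22 -> 22 < 24, search right half
lo=5, hi=8, mid=6, arr[mid]=24 -> Found target at index 6!

Binary search finds 24 at index 6 after 3 comparisons. The search repeatedly halves the search space by comparing with the middle element.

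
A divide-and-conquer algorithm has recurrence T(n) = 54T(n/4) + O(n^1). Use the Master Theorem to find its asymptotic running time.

Master Theorem for T(n) = 54T(n/4) + O(n^1):

a = 54, b = 4, c = 1
log_b(a) = log_4(54) = 2.8774

Case 1: c = 1 < log_4(54) = 2.8774
T(n) = O(n^(log_4 54))

For T(n) = 54T(n/4) + O(n^1): log_4(54) = 2.8774. This is Case 1 of the Master Theorem (c < log_b(a), work dominated by leaves), giving O(n^(log_4 54)).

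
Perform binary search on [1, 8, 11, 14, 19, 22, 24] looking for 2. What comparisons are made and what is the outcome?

Binary search for 2 in [1, 8, 11, 14, 19, 22, 24]:

lo=0, hi=6, mid=3, arr[mid]=14 -> 14 > 2, search left half
lo=0, hi=2, mid=1, arr[mid]=8 -> 8 > 2, search left half
lo=0, hi=0, mid=0, arr[mid]=1 -> 1 < 2, search right half
lo=1 > hi=0, target 2 not found

Binary search determines that 2 is not in the array after 3 comparisons. The search space was exhausted without finding the target.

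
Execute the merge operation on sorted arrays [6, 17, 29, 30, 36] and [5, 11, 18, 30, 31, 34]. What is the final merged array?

Merging process:

Compare 6 vs 5: take 5 from right. Merged: [5]
Compare 6 vs 11: take 6 from left. Merged: [5, 6]
Compare 17 vs 11: take 11 from right. Merged: [5, 6, 11]
Compare 17 vs 18: take 17 from left. Merged: [5, 6, 11, 17]
Compare 29 vs 18: take 18 from right. Merged: [5, 6, 11, 17, 18]
Compare 29 vs 30: take 29 from left. Merged: [5, 6, 11, 17, 18, 29]
Compare 30 vs 30: take 30 from left. Merged: [5, 6, 11, 17, 18, 29, 30]
Compare 36 vs 30: take 30 from right. Merged: [5, 6, 11, 17, 18, 29, 30, 30]
Compare 36 vs 31: take 31 from right. Merged: [5, 6, 11, 17, 18, 29, 30, 30, 31]
Compare 36 vs 34: take 34 from right. Merged: [5, 6, 11, 17, 18, 29, 30, 30, 31, 34]
Append remaining from left: [36]. Merged: [5, 6, 11, 17, 18, 29, 30, 30, 31, 34, 36]

Final merged array: [5, 6, 11, 17, 18, 29, 30, 30, 31, 34, 36]
Total comparisons: 10

The merged array is [5, 6, 11, 17, 18, 29, 30, 30, 31, 34, 36], requiring 10 comparisons. The merge step runs in O(n) time where n is the total number of elements.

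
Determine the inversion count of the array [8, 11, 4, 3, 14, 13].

Finding inversions in [8, 11, 4, 3, 14, 13]:

(0, 2): arr[0]=8 > arr[2]=4
(0, 3): arr[0]=8 > arr[3]=3
(1, 2): arr[1]=11 > arr[2]=4
(1, 3): arr[1]=11 > arr[3]=3
(2, 3): arr[2]=4 > arr[3]=3
(4, 5): arr[4]=14 > arr[5]=13

Total inversions: 6

The array has 6 inversion(s): (0,2), (0,3), (1,2), (1,3), (2,3), (4,5). Each pair (i,j) satisfies i < j and arr[i] > arr[j].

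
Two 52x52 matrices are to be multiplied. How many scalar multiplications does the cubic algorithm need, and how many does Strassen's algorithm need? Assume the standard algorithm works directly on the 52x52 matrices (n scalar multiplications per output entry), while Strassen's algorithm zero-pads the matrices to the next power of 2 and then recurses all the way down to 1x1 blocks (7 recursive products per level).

Matrix multiplication for 52x52 matrices:

Strassen's algorithm requires power-of-2 dimensions. Pad 52x52 to 64x64 (next power of 2).

Standard algorithm: 52^3 = 140608 multiplications
Strassen's algorithm: 7^(log2(64)) = 7^6 = 117649 multiplications
Savings: 140608 - 117649 = 22959 multiplications

Standard: 140608 multiplications (52^3). Strassen: 117649 multiplications (7^6, after padding to 64x64). Strassen reduces 8 recursive multiplications to 7 at each level.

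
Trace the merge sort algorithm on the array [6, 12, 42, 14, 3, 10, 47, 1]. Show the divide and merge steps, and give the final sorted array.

Merge sort trace:

Split: [6, 12, 42, 14, 3, 10, 47, 1] -> [6, 12, 42, 14] and [3, 10, 47, 1]
  Split: [6, 12, 42, 14] -> [6, 12] and [42, 14]
    Split: [6, 12] -> [6] and [12]
    Merge: [6] + [12] -> [6, 12]
    Split: [42, 14] -> [42] and [14]
    Merge: [42] + [14] -> [14, 42]
  Merge: [6, 12] + [14, 42] -> [6, 12, 14, 42]
  Split: [3, 10, 47, 1] -> [3, 10] and [47, 1]
    Split: [3, 10] -> [3] and [10]
    Merge: [3] + [10] -> [3, 10]
    Split: [47, 1] -> [47] and [1]
    Merge: [47] + [1] -> [1, 47]
  Merge: [3, 10] + [1, 47] -> [1, 3, 10, 47]
Merge: [6, 12, 14, 42] + [1, 3, 10, 47] -> [1, 3, 6, 10, 12, 14, 42, 47]

Final sorted array: [1, 3, 6, 10, 12, 14, 42, 47]

The merge sort proceeds by recursively splitting the array and merging sorted halves.
After all merges, the sorted array is [1, 3, 6, 10, 12, 14, 42, 47].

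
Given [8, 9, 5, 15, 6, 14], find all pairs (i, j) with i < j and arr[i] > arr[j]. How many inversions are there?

Finding inversions in [8, 9, 5, 15, 6, 14]:

(0, 2): arr[0]=8 > arr[2]=5
(0, 4): arr[0]=8 > arr[4]=6
(1, 2): arr[1]=9 > arr[2]=5
(1, 4): arr[1]=9 > arr[4]=6
(3, 4): arr[3]=15 > arr[4]=6
(3, 5): arr[3]=15 > arr[5]=14

Total inversions: 6

The array has 6 inversion(s): (0,2), (0,4), (1,2), (1,4), (3,4), (3,5). Each pair (i,j) satisfies i < j and arr[i] > arr[j].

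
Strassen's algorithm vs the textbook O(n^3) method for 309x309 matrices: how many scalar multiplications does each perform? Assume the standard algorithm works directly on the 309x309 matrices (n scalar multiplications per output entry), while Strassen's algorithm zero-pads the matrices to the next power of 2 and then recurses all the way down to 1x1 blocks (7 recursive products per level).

Matrix multiplication for 309x309 matrices:

Strassen's algorithm requires power-of-2 dimensions. Pad 309x309 to 512x512 (next power of 2).

Standard algorithm: 309^3 = 29503629 multiplications
Strassen's algorithm: 7^(log2(512)) = 7^9 = 40353607 multiplications
Difference: 29503629 - 40353607 = -10849978 (Strassen uses MORE here due to padding overhead — for small or just-over-power-of-2 n, padding can outweigh the per-level savings)

Standard: 29503629 multiplications (309^3). Strassen: 40353607 multiplications (7^9, after padding to 512x512). Strassen reduces 8 recursive multiplications to 7 at each level.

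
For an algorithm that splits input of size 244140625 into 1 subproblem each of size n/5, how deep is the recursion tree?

For divide and conquer with division factor 5:

Problem sizes at each level:
Level 0: 244140625
Level 1: 48828125
Level 2: 9765625
Level 3: 1953125
Level 4: 390625
Level 5: 78125
Level 6: 15625
Level 7: 3125
Level 8: 625
Level 9: 125
Level 10: 25
Level 11: 5
Level 12: 1

The root is level 0 and the size-1 base case is level 12 (the tree spans levels 0 through 12, i.e. 13 levels counting the root), so the depth is the number of divisions: log_5(244140625) = 12

The recursion tree depth is log_5(244140625) = 12. At each level, the problem size is divided by 5, so it takes 12 divisions to reduce to a base case of size 1. The algorithm makes 1 recursive call at each level.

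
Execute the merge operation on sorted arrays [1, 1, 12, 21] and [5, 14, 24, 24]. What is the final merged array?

Merging process:

Compare 1 vs 5: take 1 from left. Merged: [1]
Compare 1 vs 5: take 1 from left. Merged: [1, 1]
Compare 12 vs 5: take 5 from right. Merged: [1, 1, 5]
Compare 12 vs 14: take 12 from left. Merged: [1, 1, 5, 12]
Compare 21 vs 14: take 14 from right. Merged: [1, 1, 5, 12, 14]
Compare 21 vs 24: take 21 from left. Merged: [1, 1, 5, 12, 14, 21]
Append remaining from right: [24, 24]. Merged: [1, 1, 5, 12, 14, 21, 24, 24]

Final merged array: [1, 1, 5, 12, 14, 21, 24, 24]
Total comparisons: 6

The merged array is [1, 1, 5, 12, 14, 21, 24, 24], requiring 6 comparisons. The merge step runs in O(n) time where n is the total number of elements.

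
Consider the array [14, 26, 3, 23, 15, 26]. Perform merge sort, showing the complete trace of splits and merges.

Merge sort trace:

Split: [14, 26, 3, 23, 15, 26] -> [14, 26, 3] and [23, 15, 26]
  Split: [14, 26, 3] -> [14] and [26, 3]
    Split: [26, 3] -> [26] and [3]
    Merge: [26] + [3] -> [3, 26]
  Merge: [14] + [3, 26] -> [3, 14, 26]
  Split: [23, 15, 26] -> [23] and [15, 26]
    Split: [15, 26] -> [15] and [26]
    Merge: [15] + [26] -> [15, 26]
  Merge: [23] + [15, 26] -> [15, 23, 26]
Merge: [3, 14, 26] + [15, 23, 26] -> [3, 14, 15, 23, 26, 26]

Final sorted array: [3, 14, 15, 23, 26, 26]

The merge sort proceeds by recursively splitting the array and merging sorted halves.
After all merges, the sorted array is [3, 14, 15, 23, 26, 26].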